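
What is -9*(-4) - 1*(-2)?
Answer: 38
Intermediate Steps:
-9*(-4) - 1*(-2) = 36 + 2 = 38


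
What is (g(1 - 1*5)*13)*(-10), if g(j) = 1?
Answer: -130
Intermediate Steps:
(g(1 - 1*5)*13)*(-10) = (1*13)*(-10) = 13*(-10) = -130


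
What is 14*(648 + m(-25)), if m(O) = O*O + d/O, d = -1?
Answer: 445564/25 ≈ 17823.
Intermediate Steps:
m(O) = O² - 1/O (m(O) = O*O - 1/O = O² - 1/O)
14*(648 + m(-25)) = 14*(648 + (-1 + (-25)³)/(-25)) = 14*(648 - (-1 - 15625)/25) = 14*(648 - 1/25*(-15626)) = 14*(648 + 15626/25) = 14*(31826/25) = 445564/25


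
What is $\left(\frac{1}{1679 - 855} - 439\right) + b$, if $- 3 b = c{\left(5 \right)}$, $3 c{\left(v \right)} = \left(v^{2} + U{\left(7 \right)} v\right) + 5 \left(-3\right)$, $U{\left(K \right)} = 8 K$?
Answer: $- \frac{3494575}{7416} \approx -471.22$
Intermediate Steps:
$c{\left(v \right)} = -5 + \frac{v^{2}}{3} + \frac{56 v}{3}$ ($c{\left(v \right)} = \frac{\left(v^{2} + 8 \cdot 7 v\right) + 5 \left(-3\right)}{3} = \frac{\left(v^{2} + 56 v\right) - 15}{3} = \frac{-15 + v^{2} + 56 v}{3} = -5 + \frac{v^{2}}{3} + \frac{56 v}{3}$)
$b = - \frac{290}{9}$ ($b = - \frac{-5 + \frac{5^{2}}{3} + \frac{56}{3} \cdot 5}{3} = - \frac{-5 + \frac{1}{3} \cdot 25 + \frac{280}{3}}{3} = - \frac{-5 + \frac{25}{3} + \frac{280}{3}}{3} = \left(- \frac{1}{3}\right) \frac{290}{3} = - \frac{290}{9} \approx -32.222$)
$\left(\frac{1}{1679 - 855} - 439\right) + b = \left(\frac{1}{1679 - 855} - 439\right) - \frac{290}{9} = \left(\frac{1}{824} - 439\right) - \frac{290}{9} = - \frac{361735}{824} - \frac{290}{9} = - \frac{3494575}{7416}$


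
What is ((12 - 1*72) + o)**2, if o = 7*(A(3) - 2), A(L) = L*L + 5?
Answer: 576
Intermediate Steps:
A(L) = 5 + L**2 (A(L) = L**2 + 5 = 5 + L**2)
o = 84 (o = 7*((5 + 3**2) - 2) = 7*((5 + 9) - 2) = 7*(14 - 2) = 7*12 = 84)
((12 - 1*72) + o)**2 = ((12 - 1*72) + 84)**2 = ((12 - 72) + 84)**2 = (-60 + 84)**2 = 24**2 = 576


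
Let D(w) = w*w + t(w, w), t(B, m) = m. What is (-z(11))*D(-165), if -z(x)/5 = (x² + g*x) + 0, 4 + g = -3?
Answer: 5953200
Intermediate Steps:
g = -7 (g = -4 - 3 = -7)
z(x) = -5*x² + 35*x (z(x) = -5*((x² - 7*x) + 0) = -5*(x² - 7*x) = -5*x² + 35*x)
D(w) = w + w² (D(w) = w*w + w = w² + w = w + w²)
(-z(11))*D(-165) = (-5*11*(7 - 1*11))*(-165*(1 - 165)) = (-5*11*(7 - 11))*(-165*(-164)) = -5*11*(-4)*27060 = -1*(-220)*27060 = 220*27060 = 5953200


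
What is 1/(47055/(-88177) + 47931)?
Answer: 88177/4226364732 ≈ 2.0864e-5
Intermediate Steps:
1/(47055/(-88177) + 47931) = 1/(47055*(-1/88177) + 47931) = 1/(-47055/88177 + 47931) = 1/(4226364732/88177) = 88177/4226364732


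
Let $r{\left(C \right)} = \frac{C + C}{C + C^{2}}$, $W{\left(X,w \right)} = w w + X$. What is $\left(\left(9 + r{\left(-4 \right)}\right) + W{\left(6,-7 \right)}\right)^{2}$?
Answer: $\frac{36100}{9} \approx 4011.1$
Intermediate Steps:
$W{\left(X,w \right)} = X + w^{2}$ ($W{\left(X,w \right)} = w^{2} + X = X + w^{2}$)
$r{\left(C \right)} = \frac{2 C}{C + C^{2}}$
$\left(\left(9 + r{\left(-4 \right)}\right) + W{\left(6,-7 \right)}\right)^{2} = \left(\left(9 + \frac{2}{1 - 4}\right) + \left(6 + \left(-7\right)^{2}\right)\right)^{2} = \left(\left(9 + \frac{2}{-3}\right) + \left(6 + 49\right)\right)^{2} = \left(\left(9 + 2 \left(- \frac{1}{3}\right)\right) + 55\right)^{2} = \left(\left(9 - \frac{2}{3}\right) + 55\right)^{2} = \left(\frac{25}{3} + 55\right)^{2} = \left(\frac{190}{3}\right)^{2} = \frac{36100}{9}$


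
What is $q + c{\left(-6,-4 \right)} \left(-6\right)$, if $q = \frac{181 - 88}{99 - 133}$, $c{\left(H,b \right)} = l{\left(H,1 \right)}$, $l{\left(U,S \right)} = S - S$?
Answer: $- \frac{93}{34} \approx -2.7353$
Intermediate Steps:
$l{\left(U,S \right)} = 0$
$c{\left(H,b \right)} = 0$
$q = - \frac{93}{34}$ ($q = \frac{93}{-34} = 93 \left(- \frac{1}{34}\right) = - \frac{93}{34} \approx -2.7353$)
$q + c{\left(-6,-4 \right)} \left(-6\right) = - \frac{93}{34} + 0 \left(-6\right) = - \frac{93}{34} + 0 = - \frac{93}{34}$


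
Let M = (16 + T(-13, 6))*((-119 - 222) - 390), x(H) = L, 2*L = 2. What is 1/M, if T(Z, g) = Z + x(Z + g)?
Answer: -1/2924 ≈ -0.00034200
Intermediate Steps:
L = 1 (L = (½)*2 = 1)
x(H) = 1
T(Z, g) = 1 + Z (T(Z, g) = Z + 1 = 1 + Z)
M = -2924 (M = (16 + (1 - 13))*((-119 - 222) - 390) = (16 - 12)*(-341 - 390) = 4*(-731) = -2924)
1/M = 1/(-2924) = -1/2924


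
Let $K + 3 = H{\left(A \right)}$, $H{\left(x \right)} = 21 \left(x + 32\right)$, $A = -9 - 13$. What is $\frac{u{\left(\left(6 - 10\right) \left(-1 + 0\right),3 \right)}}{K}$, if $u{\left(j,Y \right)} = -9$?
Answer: $- \frac{1}{23} \approx -0.043478$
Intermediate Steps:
$A = -22$ ($A = -9 - 13 = -22$)
$H{\left(x \right)} = 672 + 21 x$ ($H{\left(x \right)} = 21 \left(32 + x\right) = 672 + 21 x$)
$K = 207$ ($K = -3 + \left(672 + 21 \left(-22\right)\right) = -3 + \left(672 - 462\right) = -3 + 210 = 207$)
$\frac{u{\left(\left(6 - 10\right) \left(-1 + 0\right),3 \right)}}{K} = - \frac{9}{207} = \left(-9\right) \frac{1}{207} = - \frac{1}{23}$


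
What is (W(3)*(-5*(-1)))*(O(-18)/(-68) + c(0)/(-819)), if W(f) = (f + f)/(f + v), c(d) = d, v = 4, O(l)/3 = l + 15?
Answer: 135/238 ≈ 0.56723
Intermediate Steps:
O(l) = 45 + 3*l (O(l) = 3*(l + 15) = 3*(15 + l) = 45 + 3*l)
W(f) = 2*f/(4 + f) (W(f) = (f + f)/(f + 4) = (2*f)/(4 + f) = 2*f/(4 + f))
(W(3)*(-5*(-1)))*(O(-18)/(-68) + c(0)/(-819)) = ((2*3/(4 + 3))*(-5*(-1)))*((45 + 3*(-18))/(-68) + 0/(-819)) = ((2*3/7)*5)*((45 - 54)*(-1/68) + 0*(-1/819)) = ((2*3*(1/7))*5)*(-9*(-1/68) + 0) = ((6/7)*5)*(9/68 + 0) = (30/7)*(9/68) = 135/238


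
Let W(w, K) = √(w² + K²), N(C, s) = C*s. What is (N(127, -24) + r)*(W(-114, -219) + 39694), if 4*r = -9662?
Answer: -216868169 - 32781*√6773/2 ≈ -2.1822e+8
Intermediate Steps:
r = -4831/2 (r = (¼)*(-9662) = -4831/2 ≈ -2415.5)
W(w, K) = √(K² + w²)
(N(127, -24) + r)*(W(-114, -219) + 39694) = (127*(-24) - 4831/2)*(√((-219)² + (-114)²) + 39694) = (-3048 - 4831/2)*(√(47961 + 12996) + 39694) = -10927*(√60957 + 39694)/2 = -10927*(3*√6773 + 39694)/2 = -10927*(39694 + 3*√6773)/2 = -216868169 - 32781*√6773/2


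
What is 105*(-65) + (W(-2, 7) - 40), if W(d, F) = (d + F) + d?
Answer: -6862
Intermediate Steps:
W(d, F) = F + 2*d (W(d, F) = (F + d) + d = F + 2*d)
105*(-65) + (W(-2, 7) - 40) = 105*(-65) + ((7 + 2*(-2)) - 40) = -6825 + ((7 - 4) - 40) = -6825 + (3 - 40) = -6825 - 37 = -6862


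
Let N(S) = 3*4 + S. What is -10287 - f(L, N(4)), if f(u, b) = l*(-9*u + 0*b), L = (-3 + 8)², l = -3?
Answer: -10962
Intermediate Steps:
N(S) = 12 + S
L = 25 (L = 5² = 25)
f(u, b) = 27*u (f(u, b) = -3*(-9*u + 0*b) = -3*(-9*u + 0) = -(-27)*u = 27*u)
-10287 - f(L, N(4)) = -10287 - 27*25 = -10287 - 1*675 = -10287 - 675 = -10962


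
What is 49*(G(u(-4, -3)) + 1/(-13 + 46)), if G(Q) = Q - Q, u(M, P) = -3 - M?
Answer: 49/33 ≈ 1.4848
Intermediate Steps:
G(Q) = 0
49*(G(u(-4, -3)) + 1/(-13 + 46)) = 49*(0 + 1/(-13 + 46)) = 49*(0 + 1/33) = 49*(1/33) = 49/33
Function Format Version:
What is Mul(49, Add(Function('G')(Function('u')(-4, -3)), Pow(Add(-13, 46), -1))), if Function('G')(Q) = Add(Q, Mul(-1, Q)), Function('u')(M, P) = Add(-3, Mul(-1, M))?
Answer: Rational(49, 33) ≈ 1.4848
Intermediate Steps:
Function('G')(Q) = 0
Mul(49, Add(Function('G')(Function('u')(-4, -3)), Pow(Add(-13, 46), -1))) = Mul(49, Add(0, Pow(Add(-13, 46), -1))) = Mul(49, Add(0, Pow(33, -1))) = Mul(49, Add(0, Rational(1, 33))) = Mul(49, Rational(1, 33)) = Rational(49, 33)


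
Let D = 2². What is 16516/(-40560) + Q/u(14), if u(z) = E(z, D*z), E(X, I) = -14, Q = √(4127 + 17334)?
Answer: -4129/10140 - √21461/14 ≈ -10.871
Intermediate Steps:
D = 4
Q = √21461 ≈ 146.50
u(z) = -14
16516/(-40560) + Q/u(14) = 16516/(-40560) + √21461/(-14) = 16516*(-1/40560) + √21461*(-1/14) = -4129/10140 - √21461/14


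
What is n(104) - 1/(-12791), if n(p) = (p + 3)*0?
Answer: 1/12791 ≈ 7.8180e-5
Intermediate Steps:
n(p) = 0 (n(p) = (3 + p)*0 = 0)
n(104) - 1/(-12791) = 0 - 1/(-12791) = 0 - 1*(-1/12791) = 0 + 1/12791 = 1/12791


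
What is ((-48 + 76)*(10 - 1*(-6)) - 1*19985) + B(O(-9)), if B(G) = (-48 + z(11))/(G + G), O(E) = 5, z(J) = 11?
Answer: -195407/10 ≈ -19541.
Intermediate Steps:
B(G) = -37/(2*G) (B(G) = (-48 + 11)/(G + G) = -37*1/(2*G) = -37/(2*G))
((-48 + 76)*(10 - 1*(-6)) - 1*19985) + B(O(-9)) = ((-48 + 76)*(10 - 1*(-6)) - 1*19985) - 37/2/5 = (28*(10 + 6) - 19985) - 37/2*1/5 = (28*16 - 19985) - 37/10 = (448 - 19985) - 37/10 = -19537 - 37/10 = -195407/10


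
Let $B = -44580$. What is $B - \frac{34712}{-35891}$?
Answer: $- \frac{1599986068}{35891} \approx -44579.0$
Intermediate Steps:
$B - \frac{34712}{-35891} = -44580 - \frac{34712}{-35891} = -44580 - 34712 \left(- \frac{1}{35891}\right) = -44580 - - \frac{34712}{35891} = -44580 + \frac{34712}{35891} = - \frac{1599986068}{35891}$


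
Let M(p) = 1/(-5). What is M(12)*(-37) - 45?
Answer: -188/5 ≈ -37.600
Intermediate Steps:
M(p) = -⅕
M(12)*(-37) - 45 = -⅕*(-37) - 45 = 37/5 - 45 = -188/5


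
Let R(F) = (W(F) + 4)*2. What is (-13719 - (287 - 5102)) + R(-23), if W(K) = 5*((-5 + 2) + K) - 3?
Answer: -9162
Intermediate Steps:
W(K) = -18 + 5*K (W(K) = 5*(-3 + K) - 3 = (-15 + 5*K) - 3 = -18 + 5*K)
R(F) = -28 + 10*F (R(F) = ((-18 + 5*F) + 4)*2 = (-14 + 5*F)*2 = -28 + 10*F)
(-13719 - (287 - 5102)) + R(-23) = (-13719 - (287 - 5102)) + (-28 + 10*(-23)) = (-13719 - 1*(-4815)) + (-28 - 230) = (-13719 + 4815) - 258 = -8904 - 258 = -9162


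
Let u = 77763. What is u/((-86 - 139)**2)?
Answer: 25921/16875 ≈ 1.5361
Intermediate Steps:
u/((-86 - 139)**2) = 77763/((-86 - 139)**2) = 77763/((-225)**2) = 77763/50625 = 77763*(1/50625) = 25921/16875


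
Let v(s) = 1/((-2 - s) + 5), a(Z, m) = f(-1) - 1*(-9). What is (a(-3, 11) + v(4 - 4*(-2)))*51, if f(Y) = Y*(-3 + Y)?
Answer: 1972/3 ≈ 657.33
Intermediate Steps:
a(Z, m) = 13 (a(Z, m) = -(-3 - 1) - 1*(-9) = -1*(-4) + 9 = 4 + 9 = 13)
v(s) = 1/(3 - s)
(a(-3, 11) + v(4 - 4*(-2)))*51 = (13 - 1/(-3 + (4 - 4*(-2))))*51 = (13 - 1/(-3 + (4 + 8)))*51 = (13 - 1/(-3 + 12))*51 = (13 - 1/9)*51 = (13 - 1*⅑)*51 = (13 - ⅑)*51 = (116/9)*51 = 1972/3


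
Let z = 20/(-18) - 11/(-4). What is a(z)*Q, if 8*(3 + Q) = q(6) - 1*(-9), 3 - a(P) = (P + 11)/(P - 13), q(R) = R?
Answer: -7569/1636 ≈ -4.6265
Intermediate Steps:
z = 59/36 (z = 20*(-1/18) - 11*(-¼) = -10/9 + 11/4 = 59/36 ≈ 1.6389)
a(P) = 3 - (11 + P)/(-13 + P) (a(P) = 3 - (P + 11)/(P - 13) = 3 - (11 + P)/(-13 + P))
Q = -9/8 (Q = -3 + (6 - 1*(-9))/8 = -3 + (6 + 9)/8 = -3 + (⅛)*15 = -3 + 15/8 = -9/8 ≈ -1.1250)
a(z)*Q = (2*(-25 + 59/36)/(-13 + 59/36))*(-9/8) = (2*(-841/36)/(-409/36))*(-9/8) = (2*(-36/409)*(-841/36))*(-9/8) = (1682/409)*(-9/8) = -7569/1636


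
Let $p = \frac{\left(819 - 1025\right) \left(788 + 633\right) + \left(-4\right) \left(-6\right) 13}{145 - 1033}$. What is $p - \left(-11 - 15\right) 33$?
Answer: $\frac{527159}{444} \approx 1187.3$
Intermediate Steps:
$p = \frac{146207}{444}$ ($p = \frac{\left(-206\right) 1421 + 24 \cdot 13}{-888} = \left(-292726 + 312\right) \left(- \frac{1}{888}\right) = \left(-292414\right) \left(- \frac{1}{888}\right) = \frac{146207}{444} \approx 329.29$)
$p - \left(-11 - 15\right) 33 = \frac{146207}{444} - \left(-11 - 15\right) 33 = \frac{146207}{444} - \left(-26\right) 33 = \frac{146207}{444} - -858 = \frac{146207}{444} + 858 = \frac{527159}{444}$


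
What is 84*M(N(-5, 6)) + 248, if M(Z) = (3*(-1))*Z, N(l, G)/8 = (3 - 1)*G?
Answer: -23944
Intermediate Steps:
N(l, G) = 16*G (N(l, G) = 8*((3 - 1)*G) = 8*(2*G) = 16*G)
M(Z) = -3*Z
84*M(N(-5, 6)) + 248 = 84*(-48*6) + 248 = 84*(-3*96) + 248 = 84*(-288) + 248 = -24192 + 248 = -23944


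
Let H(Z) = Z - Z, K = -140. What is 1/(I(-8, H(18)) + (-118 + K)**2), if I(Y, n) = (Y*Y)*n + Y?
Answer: 1/66556 ≈ 1.5025e-5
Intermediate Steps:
H(Z) = 0
I(Y, n) = Y + n*Y**2 (I(Y, n) = Y**2*n + Y = n*Y**2 + Y = Y + n*Y**2)
1/(I(-8, H(18)) + (-118 + K)**2) = 1/(-8*(1 - 8*0) + (-118 - 140)**2) = 1/(-8*(1 + 0) + (-258)**2) = 1/(-8*1 + 66564) = 1/(-8 + 66564) = 1/66556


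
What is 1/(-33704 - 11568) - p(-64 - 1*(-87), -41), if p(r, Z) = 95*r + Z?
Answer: -97063169/45272 ≈ -2144.0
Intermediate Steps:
p(r, Z) = Z + 95*r
1/(-33704 - 11568) - p(-64 - 1*(-87), -41) = 1/(-33704 - 11568) - (-41 + 95*(-64 - 1*(-87))) = 1/(-45272) - (-41 + 95*(-64 + 87)) = -1/45272 - (-41 + 95*23) = -1/45272 - (-41 + 2185) = -1/45272 - 1*2144 = -1/45272 - 2144 = -97063169/45272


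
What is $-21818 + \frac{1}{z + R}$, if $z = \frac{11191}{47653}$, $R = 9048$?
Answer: $- \frac{9407387774977}{431175535} \approx -21818.0$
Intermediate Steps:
$z = \frac{11191}{47653}$ ($z = 11191 \cdot \frac{1}{47653} = \frac{11191}{47653} \approx 0.23484$)
$-21818 + \frac{1}{z + R} = -21818 + \frac{1}{\frac{11191}{47653} + 9048} = -21818 + \frac{1}{\frac{431175535}{47653}} = -21818 + \frac{47653}{431175535} = - \frac{9407387774977}{431175535}$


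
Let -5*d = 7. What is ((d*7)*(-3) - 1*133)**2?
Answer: 268324/25 ≈ 10733.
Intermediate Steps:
d = -7/5 (d = -1/5*7 = -7/5 ≈ -1.4000)
((d*7)*(-3) - 1*133)**2 = (-7/5*7*(-3) - 1*133)**2 = (-49/5*(-3) - 133)**2 = (147/5 - 133)**2 = (-518/5)**2 = 268324/25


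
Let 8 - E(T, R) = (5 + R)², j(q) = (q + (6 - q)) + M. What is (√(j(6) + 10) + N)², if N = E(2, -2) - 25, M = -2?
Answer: (26 - √14)² ≈ 495.43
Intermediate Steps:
j(q) = 4 (j(q) = (q + (6 - q)) - 2 = 6 - 2 = 4)
E(T, R) = 8 - (5 + R)²
N = -26 (N = (8 - (5 - 2)²) - 25 = (8 - 1*3²) - 25 = (8 - 1*9) - 25 = (8 - 9) - 25 = -1 - 25 = -26)
(√(j(6) + 10) + N)² = (√(4 + 10) - 26)² = (√14 - 26)² = (-26 + √14)²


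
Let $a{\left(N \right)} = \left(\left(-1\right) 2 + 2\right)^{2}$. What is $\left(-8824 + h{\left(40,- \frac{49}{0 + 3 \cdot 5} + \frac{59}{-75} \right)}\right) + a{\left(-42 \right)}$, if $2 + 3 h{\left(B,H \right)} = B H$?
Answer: $- \frac{399542}{45} \approx -8878.7$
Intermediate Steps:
$a{\left(N \right)} = 0$ ($a{\left(N \right)} = \left(-2 + 2\right)^{2} = 0^{2} = 0$)
$h{\left(B,H \right)} = - \frac{2}{3} + \frac{B H}{3}$
$\left(-8824 + h{\left(40,- \frac{49}{0 + 3 \cdot 5} + \frac{59}{-75} \right)}\right) + a{\left(-42 \right)} = \left(-8824 + \left(- \frac{2}{3} + \frac{1}{3} \cdot 40 \left(- \frac{49}{0 + 3 \cdot 5} + \frac{59}{-75}\right)\right)\right) + 0 = \left(-8824 + \left(- \frac{2}{3} + \frac{1}{3} \cdot 40 \left(- \frac{49}{0 + 15} + 59 \left(- \frac{1}{75}\right)\right)\right)\right) + 0 = \left(-8824 + \left(- \frac{2}{3} + \frac{1}{3} \cdot 40 \left(- \frac{49}{15} - \frac{59}{75}\right)\right)\right) + 0 = \left(-8824 + \left(- \frac{2}{3} + \frac{1}{3} \cdot 40 \left(- \frac{304}{75}\right)\right)\right) + 0 = \left(-8824 - \frac{2462}{45}\right) + 0 = - \frac{399542}{45} + 0 = - \frac{399542}{45}$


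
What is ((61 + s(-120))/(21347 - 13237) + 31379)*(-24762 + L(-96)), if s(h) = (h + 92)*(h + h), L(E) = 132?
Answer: -626810030073/811 ≈ -7.7289e+8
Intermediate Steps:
s(h) = 2*h*(92 + h) (s(h) = (92 + h)*(2*h) = 2*h*(92 + h))
((61 + s(-120))/(21347 - 13237) + 31379)*(-24762 + L(-96)) = ((61 + 2*(-120)*(92 - 120))/(21347 - 13237) + 31379)*(-24762 + 132) = ((61 + 2*(-120)*(-28))/8110 + 31379)*(-24630) = ((61 + 6720)*(1/8110) + 31379)*(-24630) = (6781*(1/8110) + 31379)*(-24630) = (6781/8110 + 31379)*(-24630) = (254490471/8110)*(-24630) = -626810030073/811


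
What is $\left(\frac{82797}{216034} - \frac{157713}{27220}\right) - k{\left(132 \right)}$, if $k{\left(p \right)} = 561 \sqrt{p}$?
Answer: $- \frac{1223755227}{226170980} - 1122 \sqrt{33} \approx -6450.8$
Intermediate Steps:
$\left(\frac{82797}{216034} - \frac{157713}{27220}\right) - k{\left(132 \right)} = \left(\frac{82797}{216034} - \frac{157713}{27220}\right) - 561 \sqrt{132} = \left(82797 \cdot \frac{1}{216034} - \frac{157713}{27220}\right) - 561 \cdot 2 \sqrt{33} = \left(\frac{6369}{16618} - \frac{157713}{27220}\right) - 1122 \sqrt{33} = - \frac{1223755227}{226170980} - 1122 \sqrt{33}$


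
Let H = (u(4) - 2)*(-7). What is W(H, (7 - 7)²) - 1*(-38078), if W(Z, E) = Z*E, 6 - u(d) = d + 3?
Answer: 38078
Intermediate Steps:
u(d) = 3 - d (u(d) = 6 - (d + 3) = 6 - (3 + d) = 6 + (-3 - d) = 3 - d)
H = 21 (H = ((3 - 1*4) - 2)*(-7) = ((3 - 4) - 2)*(-7) = (-1 - 2)*(-7) = -3*(-7) = 21)
W(Z, E) = E*Z
W(H, (7 - 7)²) - 1*(-38078) = (7 - 7)²*21 - 1*(-38078) = 0²*21 + 38078 = 0*21 + 38078 = 0 + 38078 = 38078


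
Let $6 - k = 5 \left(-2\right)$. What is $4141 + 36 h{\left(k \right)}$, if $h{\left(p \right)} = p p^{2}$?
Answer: $151597$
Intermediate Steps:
$k = 16$ ($k = 6 - 5 \left(-2\right) = 6 - -10 = 6 + 10 = 16$)
$h{\left(p \right)} = p^{3}$
$4141 + 36 h{\left(k \right)} = 4141 + 36 \cdot 16^{3} = 4141 + 36 \cdot 4096 = 4141 + 147456 = 151597$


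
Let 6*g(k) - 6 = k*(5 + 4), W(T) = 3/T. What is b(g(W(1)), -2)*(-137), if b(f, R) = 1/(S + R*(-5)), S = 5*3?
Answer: -137/25 ≈ -5.4800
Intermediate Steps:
S = 15
g(k) = 1 + 3*k/2 (g(k) = 1 + (k*(5 + 4))/6 = 1 + (k*9)/6 = 1 + (9*k)/6 = 1 + 3*k/2)
b(f, R) = 1/(15 - 5*R) (b(f, R) = 1/(15 + R*(-5)) = 1/(15 - 5*R))
b(g(W(1)), -2)*(-137) = -1/(-15 + 5*(-2))*(-137) = -1/(-15 - 10)*(-137) = -1/(-25)*(-137) = -1*(-1/25)*(-137) = (1/25)*(-137) = -137/25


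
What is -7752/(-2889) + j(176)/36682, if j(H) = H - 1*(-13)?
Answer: 94968295/35324766 ≈ 2.6884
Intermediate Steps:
j(H) = 13 + H (j(H) = H + 13 = 13 + H)
-7752/(-2889) + j(176)/36682 = -7752/(-2889) + (13 + 176)/36682 = -7752*(-1/2889) + 189*(1/36682) = 2584/963 + 189/36682 = 94968295/35324766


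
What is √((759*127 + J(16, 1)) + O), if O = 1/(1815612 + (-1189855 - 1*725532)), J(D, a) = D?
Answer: 9*√473953815114/19955 ≈ 310.50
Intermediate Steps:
O = -1/99775 (O = 1/(1815612 + (-1189855 - 725532)) = 1/(1815612 - 1915387) = 1/(-99775) = -1/99775 ≈ -1.0023e-5)
√((759*127 + J(16, 1)) + O) = √((759*127 + 16) - 1/99775) = √((96393 + 16) - 1/99775) = √(96409 - 1/99775) = √(9619207974/99775) = 9*√473953815114/19955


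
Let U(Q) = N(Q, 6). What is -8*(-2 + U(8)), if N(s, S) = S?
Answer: -32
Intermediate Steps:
U(Q) = 6
-8*(-2 + U(8)) = -8*(-2 + 6) = -8*4 = -32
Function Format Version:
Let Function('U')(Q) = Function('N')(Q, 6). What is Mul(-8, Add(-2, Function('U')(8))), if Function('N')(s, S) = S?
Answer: -32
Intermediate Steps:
Function('U')(Q) = 6
Mul(-8, Add(-2, Function('U')(8))) = Mul(-8, Add(-2, 6)) = Mul(-8, 4) = -32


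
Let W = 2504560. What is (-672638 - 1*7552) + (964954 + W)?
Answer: 2789324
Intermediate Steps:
(-672638 - 1*7552) + (964954 + W) = (-672638 - 1*7552) + (964954 + 2504560) = (-672638 - 7552) + 3469514 = -680190 + 3469514 = 2789324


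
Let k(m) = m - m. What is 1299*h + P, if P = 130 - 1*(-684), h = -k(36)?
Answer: 814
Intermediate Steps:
k(m) = 0
h = 0 (h = -1*0 = 0)
P = 814 (P = 130 + 684 = 814)
1299*h + P = 1299*0 + 814 = 0 + 814 = 814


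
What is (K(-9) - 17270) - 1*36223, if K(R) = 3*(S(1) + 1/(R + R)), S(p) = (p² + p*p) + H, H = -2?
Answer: -320959/6 ≈ -53493.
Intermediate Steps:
S(p) = -2 + 2*p² (S(p) = (p² + p*p) - 2 = (p² + p²) - 2 = 2*p² - 2 = -2 + 2*p²)
K(R) = 3/(2*R) (K(R) = 3*((-2 + 2*1²) + 1/(R + R)) = 3*((-2 + 2*1) + 1/(2*R)) = 3*((-2 + 2) + 1/(2*R)) = 3*(0 + 1/(2*R)) = 3*(1/(2*R)) = 3/(2*R))
(K(-9) - 17270) - 1*36223 = ((3/2)/(-9) - 17270) - 1*36223 = ((3/2)*(-⅑) - 17270) - 36223 = (-⅙ - 17270) - 36223 = -103621/6 - 36223 = -320959/6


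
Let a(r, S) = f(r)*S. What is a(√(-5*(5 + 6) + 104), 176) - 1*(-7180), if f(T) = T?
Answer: 8412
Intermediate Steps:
a(r, S) = S*r (a(r, S) = r*S = S*r)
a(√(-5*(5 + 6) + 104), 176) - 1*(-7180) = 176*√(-5*(5 + 6) + 104) - 1*(-7180) = 176*√(-5*11 + 104) + 7180 = 176*√(-55 + 104) + 7180 = 176*√49 + 7180 = 176*7 + 7180 = 1232 + 7180 = 8412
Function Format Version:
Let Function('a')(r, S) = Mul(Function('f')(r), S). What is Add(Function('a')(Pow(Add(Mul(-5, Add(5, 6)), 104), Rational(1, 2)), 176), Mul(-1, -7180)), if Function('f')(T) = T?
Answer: 8412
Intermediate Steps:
Function('a')(r, S) = Mul(S, r) (Function('a')(r, S) = Mul(r, S) = Mul(S, r))
Add(Function('a')(Pow(Add(Mul(-5, Add(5, 6)), 104), Rational(1, 2)), 176), Mul(-1, -7180)) = Add(Mul(176, Pow(Add(Mul(-5, Add(5, 6)), 104), Rational(1, 2))), Mul(-1, -7180)) = Add(Mul(176, Pow(Add(Mul(-5, 11), 104), Rational(1, 2))), 7180) = Add(Mul(176, Pow(Add(-55, 104), Rational(1, 2))), 7180) = Add(Mul(176, Pow(49, Rational(1, 2))), 7180) = Add(Mul(176, 7), 7180) = Add(1232, 7180) = 8412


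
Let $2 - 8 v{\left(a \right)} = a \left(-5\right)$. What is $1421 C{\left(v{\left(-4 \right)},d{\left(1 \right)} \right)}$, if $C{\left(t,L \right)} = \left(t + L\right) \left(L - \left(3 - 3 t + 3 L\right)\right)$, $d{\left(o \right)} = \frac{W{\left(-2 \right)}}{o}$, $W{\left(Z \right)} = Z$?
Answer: $\frac{555611}{16} \approx 34726.0$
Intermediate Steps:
$d{\left(o \right)} = - \frac{2}{o}$
$v{\left(a \right)} = \frac{1}{4} + \frac{5 a}{8}$ ($v{\left(a \right)} = \frac{1}{4} - \frac{a \left(-5\right)}{8} = \frac{1}{4} - \frac{\left(-5\right) a}{8} = \frac{1}{4} + \frac{5 a}{8}$)
$C{\left(t,L \right)} = \left(L + t\right) \left(-3 - 2 L + 3 t\right)$ ($C{\left(t,L \right)} = \left(L + t\right) \left(L - \left(3 - 3 t + 3 L\right)\right) = \left(L + t\right) \left(-3 - 2 L + 3 t\right)$)
$1421 C{\left(v{\left(-4 \right)},d{\left(1 \right)} \right)} = 1421 \left(- 3 \left(- \frac{2}{1}\right) - 3 \left(\frac{1}{4} + \frac{5}{8} \left(-4\right)\right) - 2 \left(- \frac{2}{1}\right)^{2} + 3 \left(\frac{1}{4} + \frac{5}{8} \left(-4\right)\right)^{2} + - \frac{2}{1} \left(\frac{1}{4} + \frac{5}{8} \left(-4\right)\right)\right) = 1421 \left(- 3 \left(\left(-2\right) 1\right) - 3 \left(\frac{1}{4} - \frac{5}{2}\right) - 2 \left(\left(-2\right) 1\right)^{2} + 3 \left(\frac{1}{4} - \frac{5}{2}\right)^{2} + \left(-2\right) 1 \left(\frac{1}{4} - \frac{5}{2}\right)\right) = 1421 \left(\left(-3\right) \left(-2\right) - - \frac{27}{4} - 2 \left(-2\right)^{2} + 3 \left(- \frac{9}{4}\right)^{2} - - \frac{9}{2}\right) = 1421 \left(6 + \frac{27}{4} - 8 + 3 \cdot \frac{81}{16} + \frac{9}{2}\right) = 1421 \left(6 + \frac{27}{4} - 8 + \frac{243}{16} + \frac{9}{2}\right) = 1421 \cdot \frac{391}{16} = \frac{555611}{16}$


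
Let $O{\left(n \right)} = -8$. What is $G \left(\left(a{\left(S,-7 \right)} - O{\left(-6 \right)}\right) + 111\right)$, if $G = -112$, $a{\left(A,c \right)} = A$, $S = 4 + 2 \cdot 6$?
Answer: $-15120$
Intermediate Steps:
$S = 16$ ($S = 4 + 12 = 16$)
$G \left(\left(a{\left(S,-7 \right)} - O{\left(-6 \right)}\right) + 111\right) = - 112 \left(\left(16 - -8\right) + 111\right) = - 112 \left(\left(16 + 8\right) + 111\right) = - 112 \left(24 + 111\right) = \left(-112\right) 135 = -15120$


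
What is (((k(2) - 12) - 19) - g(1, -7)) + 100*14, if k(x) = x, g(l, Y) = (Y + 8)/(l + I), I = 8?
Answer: 12338/9 ≈ 1370.9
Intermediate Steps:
g(l, Y) = (8 + Y)/(8 + l) (g(l, Y) = (Y + 8)/(l + 8) = (8 + Y)/(8 + l))
(((k(2) - 12) - 19) - g(1, -7)) + 100*14 = (((2 - 12) - 19) - (8 - 7)/(8 + 1)) + 100*14 = ((-10 - 19) - 1/9) + 1400 = (-29 - 1/9) + 1400 = (-29 - 1*⅑) + 1400 = (-29 - ⅑) + 1400 = -262/9 + 1400 = 12338/9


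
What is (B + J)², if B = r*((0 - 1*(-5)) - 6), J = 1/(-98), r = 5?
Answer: 241081/9604 ≈ 25.102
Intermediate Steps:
J = -1/98 ≈ -0.010204
B = -5 (B = 5*((0 - 1*(-5)) - 6) = 5*((0 + 5) - 6) = 5*(5 - 6) = 5*(-1) = -5)
(B + J)² = (-5 - 1/98)² = (-491/98)² = 241081/9604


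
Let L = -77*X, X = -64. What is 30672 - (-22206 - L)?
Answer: 57806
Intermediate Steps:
L = 4928 (L = -77*(-64) = 4928)
30672 - (-22206 - L) = 30672 - (-22206 - 1*4928) = 30672 - (-22206 - 4928) = 30672 - 1*(-27134) = 30672 + 27134 = 57806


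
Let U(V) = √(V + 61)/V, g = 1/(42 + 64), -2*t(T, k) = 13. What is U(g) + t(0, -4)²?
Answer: 169/4 + √685502 ≈ 870.20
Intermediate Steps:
t(T, k) = -13/2 (t(T, k) = -½*13 = -13/2)
g = 1/106 ≈ 0.0094340
U(V) = √(61 + V)/V
U(g) + t(0, -4)² = √(61 + 1/106)/(1/106) + (-13/2)² = 106*√(6467/106) + 169/4 = 106*(√685502/106) + 169/4 = √685502 + 169/4 = 169/4 + √685502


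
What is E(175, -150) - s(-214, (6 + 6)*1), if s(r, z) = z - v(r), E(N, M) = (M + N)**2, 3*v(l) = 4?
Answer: 1843/3 ≈ 614.33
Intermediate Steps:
v(l) = 4/3 (v(l) = (1/3)*4 = 4/3)
s(r, z) = -4/3 + z (s(r, z) = z - 1*4/3 = z - 4/3 = -4/3 + z)
E(175, -150) - s(-214, (6 + 6)*1) = (-150 + 175)**2 - (-4/3 + (6 + 6)*1) = 25**2 - (-4/3 + 12*1) = 625 - (-4/3 + 12) = 625 - 1*32/3 = 625 - 32/3 = 1843/3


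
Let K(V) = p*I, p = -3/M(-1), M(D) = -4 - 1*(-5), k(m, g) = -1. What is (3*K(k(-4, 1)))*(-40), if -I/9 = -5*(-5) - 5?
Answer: -64800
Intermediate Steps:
I = -180 (I = -9*(-5*(-5) - 5) = -9*(25 - 5) = -9*20 = -180)
M(D) = 1 (M(D) = -4 + 5 = 1)
p = -3 (p = -3/1 = -3*1 = -3)
K(V) = 540 (K(V) = -3*(-180) = 540)
(3*K(k(-4, 1)))*(-40) = (3*540)*(-40) = 1620*(-40) = -64800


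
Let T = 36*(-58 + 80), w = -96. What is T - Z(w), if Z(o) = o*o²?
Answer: 885528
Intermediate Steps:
T = 792 (T = 36*22 = 792)
Z(o) = o³
T - Z(w) = 792 - 1*(-96)³ = 792 - 1*(-884736) = 792 + 884736 = 885528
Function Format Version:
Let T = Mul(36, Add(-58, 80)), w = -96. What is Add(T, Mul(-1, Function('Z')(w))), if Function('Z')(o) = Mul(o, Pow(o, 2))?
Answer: 885528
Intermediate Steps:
T = 792 (T = Mul(36, 22) = 792)
Function('Z')(o) = Pow(o, 3)
Add(T, Mul(-1, Function('Z')(w))) = Add(792, Mul(-1, Pow(-96, 3))) = Add(792, Mul(-1, -884736)) = Add(792, 884736) = 885528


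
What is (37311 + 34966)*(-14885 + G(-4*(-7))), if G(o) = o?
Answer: -1073819389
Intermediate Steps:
(37311 + 34966)*(-14885 + G(-4*(-7))) = (37311 + 34966)*(-14885 - 4*(-7)) = 72277*(-14885 + 28) = 72277*(-14857) = -1073819389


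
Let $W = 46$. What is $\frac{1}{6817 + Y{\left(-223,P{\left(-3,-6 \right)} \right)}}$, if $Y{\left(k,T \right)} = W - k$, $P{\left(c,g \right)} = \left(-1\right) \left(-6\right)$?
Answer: $\frac{1}{7086} \approx 0.00014112$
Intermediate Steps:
$P{\left(c,g \right)} = 6$
$Y{\left(k,T \right)} = 46 - k$
$\frac{1}{6817 + Y{\left(-223,P{\left(-3,-6 \right)} \right)}} = \frac{1}{6817 + \left(46 - -223\right)} = \frac{1}{6817 + \left(46 + 223\right)} = \frac{1}{6817 + 269} = \frac{1}{7086}$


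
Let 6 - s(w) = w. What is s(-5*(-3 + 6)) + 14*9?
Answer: 147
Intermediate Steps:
s(w) = 6 - w
s(-5*(-3 + 6)) + 14*9 = (6 - (-5)*(-3 + 6)) + 14*9 = (6 - (-5)*3) + 126 = (6 - 1*(-15)) + 126 = (6 + 15) + 126 = 21 + 126 = 147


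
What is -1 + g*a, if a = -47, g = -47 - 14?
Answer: 2866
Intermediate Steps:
g = -61
-1 + g*a = -1 - 61*(-47) = -1 + 2867 = 2866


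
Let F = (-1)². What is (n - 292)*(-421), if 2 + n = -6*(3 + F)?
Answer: 133878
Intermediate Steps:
F = 1
n = -26 (n = -2 - 6*(3 + 1) = -2 - 6*4 = -2 - 24 = -26)
(n - 292)*(-421) = (-26 - 292)*(-421) = -318*(-421) = 133878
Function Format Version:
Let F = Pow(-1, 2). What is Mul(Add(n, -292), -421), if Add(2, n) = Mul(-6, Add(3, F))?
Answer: 133878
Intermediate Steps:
F = 1
n = -26 (n = Add(-2, Mul(-6, Add(3, 1))) = Add(-2, Mul(-6, 4)) = Add(-2, -24) = -26)
Mul(Add(n, -292), -421) = Mul(Add(-26, -292), -421) = Mul(-318, -421) = 133878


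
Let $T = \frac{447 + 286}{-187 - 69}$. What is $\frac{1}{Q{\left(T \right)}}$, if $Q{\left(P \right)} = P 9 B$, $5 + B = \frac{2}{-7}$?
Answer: $\frac{1792}{244089} \approx 0.0073416$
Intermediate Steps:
$B = - \frac{37}{7}$ ($B = -5 + \frac{2}{-7} = -5 + 2 \left(- \frac{1}{7}\right) = -5 - \frac{2}{7} = - \frac{37}{7} \approx -5.2857$)
$T = - \frac{733}{256}$ ($T = \frac{733}{-256} = 733 \left(- \frac{1}{256}\right) = - \frac{733}{256} \approx -2.8633$)
$Q{\left(P \right)} = - \frac{333 P}{7}$ ($Q{\left(P \right)} = P 9 \left(- \frac{37}{7}\right) = 9 P \left(- \frac{37}{7}\right) = - \frac{333 P}{7}$)
$\frac{1}{Q{\left(T \right)}} = \frac{1}{\left(- \frac{333}{7}\right) \left(- \frac{733}{256}\right)} = \frac{1}{\frac{244089}{1792}} = \frac{1792}{244089}$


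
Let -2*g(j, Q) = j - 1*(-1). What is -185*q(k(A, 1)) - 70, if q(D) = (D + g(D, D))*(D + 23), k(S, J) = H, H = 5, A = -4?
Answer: -10430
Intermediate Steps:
k(S, J) = 5
g(j, Q) = -½ - j/2 (g(j, Q) = -(j - 1*(-1))/2 = -(j + 1)/2 = -(1 + j)/2 = -½ - j/2)
q(D) = (23 + D)*(-½ + D/2) (q(D) = (D + (-½ - D/2))*(D + 23) = (-½ + D/2)*(23 + D) = (23 + D)*(-½ + D/2))
-185*q(k(A, 1)) - 70 = -185*(-23/2 + (½)*5² + 11*5) - 70 = -185*(-23/2 + (½)*25 + 55) - 70 = -185*(-23/2 + 25/2 + 55) - 70 = -185*56 - 70 = -10360 - 70 = -10430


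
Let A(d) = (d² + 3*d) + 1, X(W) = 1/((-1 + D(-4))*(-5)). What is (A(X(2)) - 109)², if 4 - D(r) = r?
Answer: 17530819216/1500625 ≈ 11682.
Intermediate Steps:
D(r) = 4 - r
X(W) = -1/35 (X(W) = 1/((-1 + (4 - 1*(-4)))*(-5)) = 1/((-1 + (4 + 4))*(-5)) = 1/((-1 + 8)*(-5)) = 1/(7*(-5)) = 1/(-35) = -1/35)
A(d) = 1 + d² + 3*d
(A(X(2)) - 109)² = ((1 + (-1/35)² + 3*(-1/35)) - 109)² = ((1 + 1/1225 - 3/35) - 109)² = (1121/1225 - 109)² = (-132404/1225)² = 17530819216/1500625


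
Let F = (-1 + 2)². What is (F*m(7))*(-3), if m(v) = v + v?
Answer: -42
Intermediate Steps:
F = 1 (F = 1² = 1)
m(v) = 2*v
(F*m(7))*(-3) = (1*(2*7))*(-3) = (1*14)*(-3) = 14*(-3) = -42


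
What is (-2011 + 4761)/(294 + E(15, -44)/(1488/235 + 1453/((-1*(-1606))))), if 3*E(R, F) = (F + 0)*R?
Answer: 3755376625/359968801 ≈ 10.433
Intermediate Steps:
E(R, F) = F*R/3 (E(R, F) = ((F + 0)*R)/3 = (F*R)/3 = F*R/3)
(-2011 + 4761)/(294 + E(15, -44)/(1488/235 + 1453/((-1*(-1606))))) = (-2011 + 4761)/(294 + ((⅓)*(-44)*15)/(1488/235 + 1453/((-1*(-1606))))) = 2750/(294 - 220/(1488*(1/235) + 1453/1606)) = 2750/(294 - 220/(1488/235 + 1453*(1/1606))) = 2750/(294 - 220/(1488/235 + 1453/1606)) = 2750/(294 - 220/2731183/377410) = 2750/(294 - 220*377410/2731183) = 2750/(294 - 83030200/2731183) = 2750/(719937602/2731183) = 2750*(2731183/719937602) = 3755376625/359968801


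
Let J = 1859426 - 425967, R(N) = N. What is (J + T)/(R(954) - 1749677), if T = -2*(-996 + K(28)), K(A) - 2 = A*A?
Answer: -1433879/1748723 ≈ -0.81996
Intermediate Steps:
K(A) = 2 + A**2 (K(A) = 2 + A*A = 2 + A**2)
T = 420 (T = -2*(-996 + (2 + 28**2)) = -2*(-996 + (2 + 784)) = -2*(-996 + 786) = -2*(-210) = 420)
J = 1433459
(J + T)/(R(954) - 1749677) = (1433459 + 420)/(954 - 1749677) = 1433879/(-1748723) = 1433879*(-1/1748723) = -1433879/1748723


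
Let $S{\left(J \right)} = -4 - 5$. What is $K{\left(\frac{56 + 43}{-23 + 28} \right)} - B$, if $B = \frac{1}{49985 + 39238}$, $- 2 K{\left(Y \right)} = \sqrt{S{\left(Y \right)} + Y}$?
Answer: $- \frac{1}{89223} - \frac{3 \sqrt{30}}{10} \approx -1.6432$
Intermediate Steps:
$S{\left(J \right)} = -9$ ($S{\left(J \right)} = -4 - 5 = -9$)
$K{\left(Y \right)} = - \frac{\sqrt{-9 + Y}}{2}$
$B = \frac{1}{89223} \approx 1.1208 \cdot 10^{-5}$
$K{\left(\frac{56 + 43}{-23 + 28} \right)} - B = - \frac{\sqrt{-9 + \frac{56 + 43}{-23 + 28}}}{2} - \frac{1}{89223} = - \frac{\sqrt{-9 + \frac{99}{5}}}{2} - \frac{1}{89223} = - \frac{\sqrt{\frac{54}{5}}}{2} - \frac{1}{89223} = - \frac{\frac{3}{5} \sqrt{30}}{2} - \frac{1}{89223} = - \frac{3 \sqrt{30}}{10} - \frac{1}{89223} = - \frac{1}{89223} - \frac{3 \sqrt{30}}{10}$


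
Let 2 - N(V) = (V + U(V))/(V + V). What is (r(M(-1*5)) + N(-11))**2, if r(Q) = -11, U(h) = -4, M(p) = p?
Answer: 45369/484 ≈ 93.738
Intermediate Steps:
N(V) = 2 - (-4 + V)/(2*V) (N(V) = 2 - (V - 4)/(V + V) = 2 - (-4 + V)/(2*V))
(r(M(-1*5)) + N(-11))**2 = (-11 + (3/2 + 2/(-11)))**2 = (-11 + (3/2 + 2*(-1/11)))**2 = (-11 + (3/2 - 2/11))**2 = (-11 + 29/22)**2 = (-213/22)**2 = 45369/484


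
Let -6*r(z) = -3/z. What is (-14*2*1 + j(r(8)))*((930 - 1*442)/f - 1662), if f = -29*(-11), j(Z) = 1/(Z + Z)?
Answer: 10593800/319 ≈ 33209.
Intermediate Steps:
r(z) = 1/(2*z) (r(z) = -(-1)/(2*z) = 1/(2*z))
j(Z) = 1/(2*Z)
f = 319
(-14*2*1 + j(r(8)))*((930 - 1*442)/f - 1662) = (-14*2*1 + 1/(2*(((1/2)/8))))*((930 - 1*442)/319 - 1662) = (-28*1 + 1/(2*(((1/2)*(1/8)))))*((930 - 442)*(1/319) - 1662) = (-28 + 1/(2*(1/16)))*(488*(1/319) - 1662) = (-28 + (1/2)*16)*(488/319 - 1662) = (-28 + 8)*(-529690/319) = -20*(-529690/319) = 10593800/319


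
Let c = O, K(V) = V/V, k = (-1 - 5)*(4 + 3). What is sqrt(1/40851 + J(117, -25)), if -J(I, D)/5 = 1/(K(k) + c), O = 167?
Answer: I*sqrt(4322970834)/381276 ≈ 0.17245*I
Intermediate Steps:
k = -42 (k = -6*7 = -42)
K(V) = 1
c = 167
J(I, D) = -5/168 (J(I, D) = -5/(1 + 167) = -5/168)
sqrt(1/40851 + J(117, -25)) = sqrt(1/40851 - 5/168) = sqrt(-68029/2287656) = I*sqrt(4322970834)/381276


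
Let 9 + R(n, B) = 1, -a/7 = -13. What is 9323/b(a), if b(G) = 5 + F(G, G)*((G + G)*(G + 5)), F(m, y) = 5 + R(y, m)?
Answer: -9323/52411 ≈ -0.17788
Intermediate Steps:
a = 91 (a = -7*(-13) = 91)
R(n, B) = -8 (R(n, B) = -9 + 1 = -8)
F(m, y) = -3 (F(m, y) = 5 - 8 = -3)
b(G) = 5 - 6*G*(5 + G) (b(G) = 5 - 3*(G + G)*(G + 5) = 5 - 3*2*G*(5 + G) = 5 - 6*G*(5 + G))
9323/b(a) = 9323/(5 - 30*91 - 6*91**2) = 9323/(5 - 2730 - 6*8281) = 9323/(5 - 2730 - 49686) = 9323/(-52411) = 9323*(-1/52411) = -9323/52411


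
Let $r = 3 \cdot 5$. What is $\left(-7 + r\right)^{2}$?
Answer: $64$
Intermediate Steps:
$r = 15$
$\left(-7 + r\right)^{2} = \left(-7 + 15\right)^{2} = 8^{2} = 64$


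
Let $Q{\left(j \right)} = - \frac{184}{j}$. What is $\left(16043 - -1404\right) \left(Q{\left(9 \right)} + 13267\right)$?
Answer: $\frac{2080013893}{9} \approx 2.3111 \cdot 10^{8}$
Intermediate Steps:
$\left(16043 - -1404\right) \left(Q{\left(9 \right)} + 13267\right) = \left(16043 - -1404\right) \left(- \frac{184}{9} + 13267\right) = \left(16043 + 1404\right) \left(\left(-184\right) \frac{1}{9} + 13267\right) = 17447 \left(- \frac{184}{9} + 13267\right) = 17447 \cdot \frac{119219}{9} = \frac{2080013893}{9}$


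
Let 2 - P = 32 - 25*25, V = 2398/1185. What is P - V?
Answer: 702677/1185 ≈ 592.98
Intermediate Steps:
V = 2398/1185 (V = 2398*(1/1185) = 2398/1185 ≈ 2.0236)
P = 595 (P = 2 - (32 - 25*25) = 2 - (32 - 625) = 2 - 1*(-593) = 2 + 593 = 595)
P - V = 595 - 1*2398/1185 = 595 - 2398/1185 = 702677/1185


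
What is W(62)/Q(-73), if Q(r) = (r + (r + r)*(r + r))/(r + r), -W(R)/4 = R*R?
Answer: 30752/291 ≈ 105.68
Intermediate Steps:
W(R) = -4*R² (W(R) = -4*R*R = -4*R²)
Q(r) = (r + 4*r²)/(2*r) (Q(r) = (r + (2*r)*(2*r))/((2*r)) = (r + 4*r²)*(1/(2*r)) = (r + 4*r²)/(2*r))
W(62)/Q(-73) = (-4*62²)/(½ + 2*(-73)) = (-4*3844)/(½ - 146) = -15376/(-291/2) = -15376*(-2/291) = 30752/291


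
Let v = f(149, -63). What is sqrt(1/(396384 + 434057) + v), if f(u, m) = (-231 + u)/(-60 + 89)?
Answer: 63*I*sqrt(413188410873)/24082789 ≈ 1.6815*I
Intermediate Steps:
f(u, m) = -231/29 + u/29 (f(u, m) = (-231 + u)/29 = (-231 + u)*(1/29) = -231/29 + u/29)
v = -82/29 (v = -231/29 + (1/29)*149 = -231/29 + 149/29 = -82/29 ≈ -2.8276)
sqrt(1/(396384 + 434057) + v) = sqrt(1/(396384 + 434057) - 82/29) = sqrt(1/830441 - 82/29) = sqrt(-68096133/24082789) = 63*I*sqrt(413188410873)/24082789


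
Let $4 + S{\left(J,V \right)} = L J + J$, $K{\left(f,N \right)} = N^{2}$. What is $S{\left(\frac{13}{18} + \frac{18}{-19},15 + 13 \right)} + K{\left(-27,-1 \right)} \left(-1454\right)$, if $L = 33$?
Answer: $- \frac{250627}{171} \approx -1465.7$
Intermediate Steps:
$S{\left(J,V \right)} = -4 + 34 J$ ($S{\left(J,V \right)} = -4 + \left(33 J + J\right) = -4 + 34 J$)
$S{\left(\frac{13}{18} + \frac{18}{-19},15 + 13 \right)} + K{\left(-27,-1 \right)} \left(-1454\right) = \left(-4 + 34 \left(\frac{13}{18} + \frac{18}{-19}\right)\right) + \left(-1\right)^{2} \left(-1454\right) = \left(-4 + 34 \left(13 \cdot \frac{1}{18} + 18 \left(- \frac{1}{19}\right)\right)\right) + 1 \left(-1454\right) = \left(-4 + 34 \left(\frac{13}{18} - \frac{18}{19}\right)\right) - 1454 = \left(-4 + 34 \left(- \frac{77}{342}\right)\right) - 1454 = \left(-4 - \frac{1309}{171}\right) - 1454 = - \frac{1993}{171} - 1454 = - \frac{250627}{171}$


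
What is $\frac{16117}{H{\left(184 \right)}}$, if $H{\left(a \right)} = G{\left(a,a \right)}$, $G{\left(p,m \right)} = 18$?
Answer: $\frac{16117}{18} \approx 895.39$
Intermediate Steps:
$H{\left(a \right)} = 18$
$\frac{16117}{H{\left(184 \right)}} = \frac{16117}{18}$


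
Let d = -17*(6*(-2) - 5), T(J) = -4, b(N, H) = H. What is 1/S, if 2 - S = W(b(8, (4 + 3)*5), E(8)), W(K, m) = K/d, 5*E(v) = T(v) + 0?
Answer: 289/543 ≈ 0.53223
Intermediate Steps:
d = 289 (d = -17*(-12 - 5) = -17*(-17) = 289)
E(v) = -⅘ (E(v) = (-4 + 0)/5 = (⅕)*(-4) = -⅘)
W(K, m) = K/289
S = 543/289 (S = 2 - (4 + 3)*5/289 = 2 - 7*5/289 = 2 - 35/289 = 543/289 ≈ 1.8789)
1/S = 1/(543/289) = 289/543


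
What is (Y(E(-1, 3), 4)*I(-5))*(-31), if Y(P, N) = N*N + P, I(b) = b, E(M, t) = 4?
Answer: 3100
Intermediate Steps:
Y(P, N) = P + N² (Y(P, N) = N² + P = P + N²)
(Y(E(-1, 3), 4)*I(-5))*(-31) = ((4 + 4²)*(-5))*(-31) = ((4 + 16)*(-5))*(-31) = (20*(-5))*(-31) = -100*(-31) = 3100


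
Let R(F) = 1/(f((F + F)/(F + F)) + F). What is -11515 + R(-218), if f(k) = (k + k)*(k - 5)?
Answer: -2602391/226 ≈ -11515.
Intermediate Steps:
f(k) = 2*k*(-5 + k) (f(k) = (2*k)*(-5 + k) = 2*k*(-5 + k))
R(F) = 1/(-8 + F) (R(F) = 1/(2*((F + F)/(F + F))*(-5 + (F + F)/(F + F)) + F) = 1/(2*((2*F)/((2*F)))*(-5 + (2*F)/((2*F))) + F) = 1/(2*((2*F)*(1/(2*F)))*(-5 + (2*F)*(1/(2*F))) + F) = 1/(2*1*(-5 + 1) + F) = 1/(2*1*(-4) + F) = 1/(-8 + F))
-11515 + R(-218) = -11515 + 1/(-8 - 218) = -11515 + 1/(-226) = -11515 - 1/226 = -2602391/226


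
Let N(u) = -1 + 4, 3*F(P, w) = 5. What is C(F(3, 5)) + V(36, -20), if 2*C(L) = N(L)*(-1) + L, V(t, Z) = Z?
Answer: -62/3 ≈ -20.667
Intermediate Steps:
F(P, w) = 5/3 (F(P, w) = (⅓)*5 = 5/3)
N(u) = 3
C(L) = -3/2 + L/2 (C(L) = (3*(-1) + L)/2 = (-3 + L)/2 = -3/2 + L/2)
C(F(3, 5)) + V(36, -20) = (-3/2 + (½)*(5/3)) - 20 = (-3/2 + ⅚) - 20 = -⅔ - 20 = -62/3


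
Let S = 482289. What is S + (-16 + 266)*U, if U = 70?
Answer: 499789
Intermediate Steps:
S + (-16 + 266)*U = 482289 + (-16 + 266)*70 = 482289 + 250*70 = 482289 + 17500 = 499789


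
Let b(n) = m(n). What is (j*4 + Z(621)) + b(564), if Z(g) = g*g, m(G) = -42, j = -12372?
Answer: 336111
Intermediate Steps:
b(n) = -42
Z(g) = g²
(j*4 + Z(621)) + b(564) = (-12372*4 + 621²) - 42 = (-49488 + 385641) - 42 = 336153 - 42 = 336111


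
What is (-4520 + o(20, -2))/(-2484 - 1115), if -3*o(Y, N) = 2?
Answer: 13562/10797 ≈ 1.2561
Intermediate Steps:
o(Y, N) = -⅔ (o(Y, N) = -⅓*2 = -⅔)
(-4520 + o(20, -2))/(-2484 - 1115) = (-4520 - ⅔)/(-2484 - 1115) = -13562/3/(-3599) = -13562/3*(-1/3599) = 13562/10797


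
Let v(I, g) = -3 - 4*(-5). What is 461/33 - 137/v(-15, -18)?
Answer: 3316/561 ≈ 5.9109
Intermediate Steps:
v(I, g) = 17 (v(I, g) = -3 + 20 = 17)
461/33 - 137/v(-15, -18) = 461/33 - 137/17 = 3316/561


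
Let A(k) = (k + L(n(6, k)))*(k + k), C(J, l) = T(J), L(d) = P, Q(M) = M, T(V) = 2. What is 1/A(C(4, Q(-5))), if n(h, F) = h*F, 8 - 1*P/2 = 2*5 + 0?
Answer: -⅛ ≈ -0.12500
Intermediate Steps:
P = -4 (P = 16 - 2*(2*5 + 0) = 16 - 2*(10 + 0) = 16 - 2*10 = 16 - 20 = -4)
n(h, F) = F*h
L(d) = -4
C(J, l) = 2
A(k) = 2*k*(-4 + k) (A(k) = (k - 4)*(k + k) = (-4 + k)*(2*k) = 2*k*(-4 + k))
1/A(C(4, Q(-5))) = 1/(2*2*(-4 + 2)) = 1/(2*2*(-2)) = 1/(-8) = -⅛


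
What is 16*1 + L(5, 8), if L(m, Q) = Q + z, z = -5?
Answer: 19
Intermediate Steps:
L(m, Q) = -5 + Q (L(m, Q) = Q - 5 = -5 + Q)
16*1 + L(5, 8) = 16*1 + (-5 + 8) = 16 + 3 = 19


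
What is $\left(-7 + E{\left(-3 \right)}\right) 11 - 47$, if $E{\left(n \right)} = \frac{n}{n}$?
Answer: $-113$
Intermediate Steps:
$E{\left(n \right)} = 1$
$\left(-7 + E{\left(-3 \right)}\right) 11 - 47 = \left(-7 + 1\right) 11 - 47 = \left(-6\right) 11 - 47 = -66 - 47 = -113$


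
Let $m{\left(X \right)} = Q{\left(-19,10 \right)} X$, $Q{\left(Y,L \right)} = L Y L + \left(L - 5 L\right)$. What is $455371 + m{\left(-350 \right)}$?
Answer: $1134371$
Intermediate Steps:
$Q{\left(Y,L \right)} = - 4 L + Y L^{2}$ ($Q{\left(Y,L \right)} = Y L^{2} - 4 L = - 4 L + Y L^{2}$)
$m{\left(X \right)} = - 1940 X$ ($m{\left(X \right)} = 10 \left(-4 + 10 \left(-19\right)\right) X = 10 \left(-4 - 190\right) X = 10 \left(-194\right) X = - 1940 X$)
$455371 + m{\left(-350 \right)} = 455371 - -679000 = 455371 + 679000 = 1134371$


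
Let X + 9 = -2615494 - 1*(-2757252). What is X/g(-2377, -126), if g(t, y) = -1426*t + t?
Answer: 141749/3387225 ≈ 0.041848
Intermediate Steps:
g(t, y) = -1425*t
X = 141749 (X = -9 + (-2615494 - 1*(-2757252)) = -9 + (-2615494 + 2757252) = -9 + 141758 = 141749)
X/g(-2377, -126) = 141749/((-1425*(-2377))) = 141749/3387225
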